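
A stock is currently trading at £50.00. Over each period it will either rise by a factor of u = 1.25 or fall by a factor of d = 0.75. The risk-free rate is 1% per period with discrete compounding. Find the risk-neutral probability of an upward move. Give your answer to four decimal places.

Risk-neutral probability p = (1 + 0.01 − 0.75)/(1.25 − 0.75) = 0.2600/0.5000 = 0.5200

p = 0.5200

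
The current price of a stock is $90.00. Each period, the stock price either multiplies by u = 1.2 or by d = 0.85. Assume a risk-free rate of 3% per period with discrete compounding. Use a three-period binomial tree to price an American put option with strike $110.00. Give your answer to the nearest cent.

Risk-neutral probability p = (1 + 0.03 − 0.85)/(1.2 − 0.85) = 0.1800/0.3500 = 0.5143
Terminal stock prices: S_uuu = 155.5, S_uud = 110.2, S_udd = 78.03, S_ddd = 55.27
Terminal payoffs (K − S): max(-45.52, 0) = 0, max(-0.16, 0) = 0, max(31.97, 0) = 31.97, max(54.73, 0) = 54.73
Node uu (S = 129.6): continuation = 1/1.03·[0.5143·0.0000 + 0.4857·0.0000] = 0.0000; exercise value = 0.0000 ≤ continuation, so V_uu = 0.0000
Node ud (S = 91.8): continuation = 1/1.03·[0.5143·0.0000 + 0.4857·31.9700] = 15.0760; exercise value = 18.2000 > continuation, so V_ud = 18.2000 (exercise)
Node dd (S = 65.02): continuation = 1/1.03·[0.5143·31.9700 + 0.4857·54.7288] = 41.7711; exercise value = 44.9750 > continuation, so V_dd = 44.9750 (exercise)
Node u (S = 108): continuation = 1/1.03·[0.5143·0.0000 + 0.4857·18.2000] = 8.5825; exercise value = 2.0000 ≤ continuation, so V_u = 8.5825
Node d (S = 76.5): continuation = 1/1.03·[0.5143·18.2000 + 0.4857·44.9750] = 30.2961; exercise value = 33.5000 > continuation, so V_d = 33.5000 (exercise)
Node 0 (S = 90): continuation = 1/1.03·[0.5143·8.5825 + 0.4857·33.5000] = 20.0828; exercise value = 20.0000 ≤ continuation, so V_0 = 20.0828

$20.08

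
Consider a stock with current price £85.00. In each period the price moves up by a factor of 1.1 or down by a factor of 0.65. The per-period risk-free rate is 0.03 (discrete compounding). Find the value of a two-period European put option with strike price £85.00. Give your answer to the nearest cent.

£7.12

Risk-neutral probability p = (1 + 0.03 − 0.65)/(1.1 − 0.65) = 0.3800/0.4500 = 0.8444
Terminal stock prices: S_uu = 102.9, S_ud = 60.78, S_dd = 35.91
Terminal payoffs (K − S): max(-17.85, 0) = 0, max(24.22, 0) = 24.22, max(49.09, 0) = 49.09
Node u (S = 93.5): V_u = 1/1.03·[0.8444·0.0000 + 0.1556·24.2250] = 3.6586
Node d (S = 55.25): V_d = 1/1.03·[0.8444·24.2250 + 0.1556·49.0875] = 27.2743
Node 0 (S = 85): V_0 = 1/1.03·[0.8444·3.6586 + 0.1556·27.2743] = 7.1186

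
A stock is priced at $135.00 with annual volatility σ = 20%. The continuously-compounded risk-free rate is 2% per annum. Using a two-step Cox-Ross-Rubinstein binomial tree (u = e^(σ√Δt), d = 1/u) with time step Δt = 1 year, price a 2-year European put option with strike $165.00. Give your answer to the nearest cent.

CRR parameters: u = e^(σ√Δt) = e^(0.2·√1) = 1.2214, d = 1/u = 0.8187
Per-period rate: rΔt = 0.02·1 = 0.02, so R = e^0.02 = 1.0202
Risk-neutral probability p = (e^0.02 − 0.8187)/(1.2214 − 0.8187) = 0.2015/0.4027 = 0.5003
Terminal stock prices: S_uu = 201.4, S_ud = 135, S_dd = 90.49
Terminal payoffs (K − S): max(-36.4, 0) = 0, max(30, 0) = 30, max(74.51, 0) = 74.51
Node u (S = 164.9): V_u = e^(−0.02)·[0.5003·0.0000 + 0.4997·30.0000] = 14.6932
Node d (S = 110.5): V_d = e^(−0.02)·[0.5003·30.0000 + 0.4997·74.5068] = 51.2041
Node 0 (S = 135): V_0 = e^(−0.02)·[0.5003·14.6932 + 0.4997·51.2041] = 32.2843

$32.28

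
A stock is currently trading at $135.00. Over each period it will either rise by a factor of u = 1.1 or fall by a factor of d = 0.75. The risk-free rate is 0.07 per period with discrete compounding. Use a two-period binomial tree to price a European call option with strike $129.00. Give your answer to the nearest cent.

Risk-neutral probability p = (1 + 0.07 − 0.75)/(1.1 − 0.75) = 0.3200/0.3500 = 0.9143
Terminal stock prices: S_uu = 163.4, S_ud = 111.4, S_dd = 75.94
Terminal payoffs (S − K): max(34.35, 0) = 34.35, max(-17.62, 0) = 0, max(-53.06, 0) = 0
Node u (S = 148.5): V_u = 1/1.07·[0.9143·34.3500 + 0.0857·0.0000] = 29.3511
Node d (S = 101.2): V_d = 1/1.07·[0.9143·0.0000 + 0.0857·0.0000] = 0.0000
Node 0 (S = 135): V_0 = 1/1.07·[0.9143·29.3511 + 0.0857·0.0000] = 25.0797

$25.08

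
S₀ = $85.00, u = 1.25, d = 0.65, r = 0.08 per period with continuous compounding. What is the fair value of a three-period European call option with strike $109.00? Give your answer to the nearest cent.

Risk-neutral probability p = (e^0.08 − 0.65)/(1.25 − 0.65) = 0.4333/0.6000 = 0.7221
Terminal stock prices: S_uuu = 166, S_uud = 86.33, S_udd = 44.89, S_ddd = 23.34
Terminal payoffs (S − K): max(57.02, 0) = 57.02, max(-22.67, 0) = 0, max(-64.11, 0) = 0, max(-85.66, 0) = 0
Node uu (S = 132.8): V_uu = e^(−0.08)·[0.7221·57.0156 + 0.2779·0.0000] = 38.0080
Node ud (S = 69.06): V_ud = e^(−0.08)·[0.7221·0.0000 + 0.2779·0.0000] = 0.0000
Node dd (S = 35.91): V_dd = e^(−0.08)·[0.7221·0.0000 + 0.2779·0.0000] = 0.0000
Node u (S = 106.2): V_u = e^(−0.08)·[0.7221·38.0080 + 0.2779·0.0000] = 25.3370
Node d (S = 55.25): V_d = e^(−0.08)·[0.7221·0.0000 + 0.2779·0.0000] = 0.0000
Node 0 (S = 85): V_0 = e^(−0.08)·[0.7221·25.3370 + 0.2779·0.0000] = 16.8903

$16.89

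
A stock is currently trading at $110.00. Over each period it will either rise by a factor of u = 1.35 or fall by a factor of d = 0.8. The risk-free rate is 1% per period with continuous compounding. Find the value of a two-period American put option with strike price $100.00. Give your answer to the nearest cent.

$11.08

Risk-neutral probability p = (e^0.01 − 0.8)/(1.35 − 0.8) = 0.2101/0.5500 = 0.3819
Terminal stock prices: S_uu = 200.5, S_ud = 118.8, S_dd = 70.4
Terminal payoffs (K − S): max(-100.5, 0) = 0, max(-18.8, 0) = 0, max(29.6, 0) = 29.6
Node u (S = 148.5): continuation = e^(−0.01)·[0.3819·0.0000 + 0.6181·0.0000] = 0.0000; exercise value = 0.0000 ≤ continuation, so V_u = 0.0000
Node d (S = 88): continuation = e^(−0.01)·[0.3819·0.0000 + 0.6181·29.6000] = 18.1134; exercise value = 12.0000 ≤ continuation, so V_d = 18.1134
Node 0 (S = 110): continuation = e^(−0.01)·[0.3819·0.0000 + 0.6181·18.1134] = 11.0843; exercise value = 0.0000 ≤ continuation, so V_0 = 11.0843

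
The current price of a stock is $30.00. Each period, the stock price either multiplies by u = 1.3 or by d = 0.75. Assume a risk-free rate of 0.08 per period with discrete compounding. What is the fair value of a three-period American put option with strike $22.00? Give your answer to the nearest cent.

Risk-neutral probability p = (1 + 0.08 − 0.75)/(1.3 − 0.75) = 0.3300/0.5500 = 0.6000
Terminal stock prices: S_uuu = 65.91, S_uud = 38.03, S_udd = 21.94, S_ddd = 12.66
Terminal payoffs (K − S): max(-43.91, 0) = 0, max(-16.03, 0) = 0, max(0.0625, 0) = 0.0625, max(9.344, 0) = 9.344
Node uu (S = 50.7): continuation = 1/1.08·[0.6000·0.0000 + 0.4000·0.0000] = 0.0000; exercise value = 0.0000 ≤ continuation, so V_uu = 0.0000
Node ud (S = 29.25): continuation = 1/1.08·[0.6000·0.0000 + 0.4000·0.0625] = 0.0231; exercise value = 0.0000 ≤ continuation, so V_ud = 0.0231
Node dd (S = 16.88): continuation = 1/1.08·[0.6000·0.0625 + 0.4000·9.3438] = 3.4954; exercise value = 5.1250 > continuation, so V_dd = 5.1250 (exercise)
Node u (S = 39): continuation = 1/1.08·[0.6000·0.0000 + 0.4000·0.0231] = 0.0086; exercise value = 0.0000 ≤ continuation, so V_u = 0.0086
Node d (S = 22.5): continuation = 1/1.08·[0.6000·0.0231 + 0.4000·5.1250] = 1.9110; exercise value = 0.0000 ≤ continuation, so V_d = 1.9110
Node 0 (S = 30): continuation = 1/1.08·[0.6000·0.0086 + 0.4000·1.9110] = 0.7125; exercise value = 0.0000 ≤ continuation, so V_0 = 0.7125

$0.71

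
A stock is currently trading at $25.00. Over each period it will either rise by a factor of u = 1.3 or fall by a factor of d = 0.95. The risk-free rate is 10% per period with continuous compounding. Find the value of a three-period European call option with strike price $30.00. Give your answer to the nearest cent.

$4.07

Risk-neutral probability p = (e^0.1 − 0.95)/(1.3 − 0.95) = 0.1552/0.3500 = 0.4433
Terminal stock prices: S_uuu = 54.93, S_uud = 40.14, S_udd = 29.33, S_ddd = 21.43
Terminal payoffs (S − K): max(24.93, 0) = 24.93, max(10.14, 0) = 10.14, max(-0.6687, 0) = 0, max(-8.566, 0) = 0
Node uu (S = 42.25): V_uu = e^(−0.1)·[0.4433·24.9250 + 0.5567·10.1375] = 15.1049
Node ud (S = 30.88): V_ud = e^(−0.1)·[0.4433·10.1375 + 0.5567·0.0000] = 4.0667
Node dd (S = 22.56): V_dd = e^(−0.1)·[0.4433·0.0000 + 0.5567·0.0000] = 0.0000
Node u (S = 32.5): V_u = e^(−0.1)·[0.4433·15.1049 + 0.5567·4.0667] = 8.1077
Node d (S = 23.75): V_d = e^(−0.1)·[0.4433·4.0667 + 0.5567·0.0000] = 1.6314
Node 0 (S = 25): V_0 = e^(−0.1)·[0.4433·8.1077 + 0.5567·1.6314] = 4.0742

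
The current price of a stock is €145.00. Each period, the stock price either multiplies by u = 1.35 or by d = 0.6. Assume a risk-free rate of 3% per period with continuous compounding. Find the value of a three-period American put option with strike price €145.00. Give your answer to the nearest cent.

€31.08

Risk-neutral probability p = (e^0.03 − 0.6)/(1.35 − 0.6) = 0.4305/0.7500 = 0.5739
Terminal stock prices: S_uuu = 356.8, S_uud = 158.6, S_udd = 70.47, S_ddd = 31.32
Terminal payoffs (K − S): max(-211.8, 0) = 0, max(-13.56, 0) = 0, max(74.53, 0) = 74.53, max(113.7, 0) = 113.7
Node uu (S = 264.3): continuation = e^(−0.03)·[0.5739·0.0000 + 0.4261·0.0000] = 0.0000; exercise value = 0.0000 ≤ continuation, so V_uu = 0.0000
Node ud (S = 117.4): continuation = e^(−0.03)·[0.5739·0.0000 + 0.4261·74.5300] = 30.8158; exercise value = 27.5500 ≤ continuation, so V_ud = 30.8158
Node dd (S = 52.2): continuation = e^(−0.03)·[0.5739·74.5300 + 0.4261·113.6800] = 88.5146; exercise value = 92.8000 > continuation, so V_dd = 92.8000 (exercise)
Node u (S = 195.8): continuation = e^(−0.03)·[0.5739·0.0000 + 0.4261·30.8158] = 12.7414; exercise value = 0.0000 ≤ continuation, so V_u = 12.7414
Node d (S = 87): continuation = e^(−0.03)·[0.5739·30.8158 + 0.4261·92.8000] = 55.5336; exercise value = 58.0000 > continuation, so V_d = 58.0000 (exercise)
Node 0 (S = 145): continuation = e^(−0.03)·[0.5739·12.7414 + 0.4261·58.0000] = 31.0778; exercise value = 0.0000 ≤ continuation, so V_0 = 31.0778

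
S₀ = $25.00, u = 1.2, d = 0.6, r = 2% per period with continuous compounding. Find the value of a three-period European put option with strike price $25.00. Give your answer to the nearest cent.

Risk-neutral probability p = (e^0.02 − 0.6)/(1.2 − 0.6) = 0.4202/0.6000 = 0.7003
Terminal stock prices: S_uuu = 43.2, S_uud = 21.6, S_udd = 10.8, S_ddd = 5.4
Terminal payoffs (K − S): max(-18.2, 0) = 0, max(3.4, 0) = 3.4, max(14.2, 0) = 14.2, max(19.6, 0) = 19.6
Node uu (S = 36): V_uu = e^(−0.02)·[0.7003·0.0000 + 0.2997·3.4000] = 0.9987
Node ud (S = 18): V_ud = e^(−0.02)·[0.7003·3.4000 + 0.2997·14.2000] = 6.5050
Node dd (S = 9): V_dd = e^(−0.02)·[0.7003·14.2000 + 0.2997·19.6000] = 15.5050
Node u (S = 30): V_u = e^(−0.02)·[0.7003·0.9987 + 0.2997·6.5050] = 2.5963
Node d (S = 15): V_d = e^(−0.02)·[0.7003·6.5050 + 0.2997·15.5050] = 9.0197
Node 0 (S = 25): V_0 = e^(−0.02)·[0.7003·2.5963 + 0.2997·9.0197] = 4.4316

$4.43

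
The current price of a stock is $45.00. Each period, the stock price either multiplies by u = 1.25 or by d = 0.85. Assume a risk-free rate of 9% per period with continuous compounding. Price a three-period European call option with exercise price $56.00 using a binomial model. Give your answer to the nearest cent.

Risk-neutral probability p = (e^0.09 − 0.85)/(1.25 − 0.85) = 0.2442/0.4000 = 0.6104
Terminal stock prices: S_uuu = 87.89, S_uud = 59.77, S_udd = 40.64, S_ddd = 27.64
Terminal payoffs (S − K): max(31.89, 0) = 31.89, max(3.766, 0) = 3.766, max(-15.36, 0) = 0, max(-28.36, 0) = 0
Node uu (S = 70.31): V_uu = e^(−0.09)·[0.6104·31.8906 + 0.3896·3.7656] = 19.1324
Node ud (S = 47.81): V_ud = e^(−0.09)·[0.6104·3.7656 + 0.3896·0.0000] = 2.1008
Node dd (S = 32.51): V_dd = e^(−0.09)·[0.6104·0.0000 + 0.3896·0.0000] = 0.0000
Node u (S = 56.25): V_u = e^(−0.09)·[0.6104·19.1324 + 0.3896·2.1008] = 11.4218
Node d (S = 38.25): V_d = e^(−0.09)·[0.6104·2.1008 + 0.3896·0.0000] = 1.1720
Node 0 (S = 45): V_0 = e^(−0.09)·[0.6104·11.4218 + 0.3896·1.1720] = 6.7895

$6.79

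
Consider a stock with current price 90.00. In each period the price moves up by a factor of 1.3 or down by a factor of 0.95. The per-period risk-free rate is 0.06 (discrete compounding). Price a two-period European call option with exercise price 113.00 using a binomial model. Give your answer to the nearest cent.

3.44

Risk-neutral probability p = (1 + 0.06 − 0.95)/(1.3 − 0.95) = 0.1100/0.3500 = 0.3143
Terminal stock prices: S_uu = 152.1, S_ud = 111.1, S_dd = 81.22
Terminal payoffs (S − K): max(39.1, 0) = 39.1, max(-1.85, 0) = 0, max(-31.78, 0) = 0
Node u (S = 117): V_u = 1/1.06·[0.3143·39.1000 + 0.6857·0.0000] = 11.5930
Node d (S = 85.5): V_d = 1/1.06·[0.3143·0.0000 + 0.6857·0.0000] = 0.0000
Node 0 (S = 90): V_0 = 1/1.06·[0.3143·11.5930 + 0.6857·0.0000] = 3.4373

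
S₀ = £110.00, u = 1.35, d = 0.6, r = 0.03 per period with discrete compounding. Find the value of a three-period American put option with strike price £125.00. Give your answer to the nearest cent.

£33.32

Risk-neutral probability p = (1 + 0.03 − 0.6)/(1.35 − 0.6) = 0.4300/0.7500 = 0.5733
Terminal stock prices: S_uuu = 270.6, S_uud = 120.3, S_udd = 53.46, S_ddd = 23.76
Terminal payoffs (K − S): max(-145.6, 0) = 0, max(4.715, 0) = 4.715, max(71.54, 0) = 71.54, max(101.2, 0) = 101.2
Node uu (S = 200.5): continuation = 1/1.03·[0.5733·0.0000 + 0.4267·4.7150] = 1.9531; exercise value = 0.0000 ≤ continuation, so V_uu = 1.9531
Node ud (S = 89.1): continuation = 1/1.03·[0.5733·4.7150 + 0.4267·71.5400] = 32.2592; exercise value = 35.9000 > continuation, so V_ud = 35.9000 (exercise)
Node dd (S = 39.6): continuation = 1/1.03·[0.5733·71.5400 + 0.4267·101.2400] = 81.7592; exercise value = 85.4000 > continuation, so V_dd = 85.4000 (exercise)
Node u (S = 148.5): continuation = 1/1.03·[0.5733·1.9531 + 0.4267·35.9000] = 15.9584; exercise value = 0.0000 ≤ continuation, so V_u = 15.9584
Node d (S = 66): continuation = 1/1.03·[0.5733·35.9000 + 0.4267·85.4000] = 55.3592; exercise value = 59.0000 > continuation, so V_d = 59.0000 (exercise)
Node 0 (S = 110): continuation = 1/1.03·[0.5733·15.9584 + 0.4267·59.0000] = 33.3231; exercise value = 15.0000 ≤ continuation, so V_0 = 33.3231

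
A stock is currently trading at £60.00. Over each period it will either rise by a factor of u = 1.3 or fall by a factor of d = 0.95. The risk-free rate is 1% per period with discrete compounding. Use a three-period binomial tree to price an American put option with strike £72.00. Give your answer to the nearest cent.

£12.49

Risk-neutral probability p = (1 + 0.01 − 0.95)/(1.3 − 0.95) = 0.0600/0.3500 = 0.1714
Terminal stock prices: S_uuu = 131.8, S_uud = 96.33, S_udd = 70.39, S_ddd = 51.44
Terminal payoffs (K − S): max(-59.82, 0) = 0, max(-24.33, 0) = 0, max(1.605, 0) = 1.605, max(20.56, 0) = 20.56
Node uu (S = 101.4): continuation = 1/1.01·[0.1714·0.0000 + 0.8286·0.0000] = 0.0000; exercise value = 0.0000 ≤ continuation, so V_uu = 0.0000
Node ud (S = 74.1): continuation = 1/1.01·[0.1714·0.0000 + 0.8286·1.6050] = 1.3167; exercise value = 0.0000 ≤ continuation, so V_ud = 1.3167
Node dd (S = 54.15): continuation = 1/1.01·[0.1714·1.6050 + 0.8286·20.5575] = 17.1371; exercise value = 17.8500 > continuation, so V_dd = 17.8500 (exercise)
Node u (S = 78): continuation = 1/1.01·[0.1714·0.0000 + 0.8286·1.3167] = 1.0802; exercise value = 0.0000 ≤ continuation, so V_u = 1.0802
Node d (S = 57): continuation = 1/1.01·[0.1714·1.3167 + 0.8286·17.8500] = 14.8670; exercise value = 15.0000 > continuation, so V_d = 15.0000 (exercise)
Node 0 (S = 60): continuation = 1/1.01·[0.1714·1.0802 + 0.8286·15.0000] = 12.4889; exercise value = 12.0000 ≤ continuation, so V_0 = 12.4889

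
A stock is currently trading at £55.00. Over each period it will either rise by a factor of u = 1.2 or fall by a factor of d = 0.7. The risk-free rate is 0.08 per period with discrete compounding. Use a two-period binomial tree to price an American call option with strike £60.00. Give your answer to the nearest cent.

Risk-neutral probability p = (1 + 0.08 − 0.7)/(1.2 − 0.7) = 0.3800/0.5000 = 0.7600
Terminal stock prices: S_uu = 79.2, S_ud = 46.2, S_dd = 26.95
Terminal payoffs (S − K): max(19.2, 0) = 19.2, max(-13.8, 0) = 0, max(-33.05, 0) = 0
Node u (S = 66): continuation = 1/1.08·[0.7600·19.2000 + 0.2400·0.0000] = 13.5111; exercise value = 6.0000 ≤ continuation, so V_u = 13.5111
Node d (S = 38.5): continuation = 1/1.08·[0.7600·0.0000 + 0.2400·0.0000] = 0.0000; exercise value = 0.0000 ≤ continuation, so V_d = 0.0000
Node 0 (S = 55): continuation = 1/1.08·[0.7600·13.5111 + 0.2400·0.0000] = 9.5078; exercise value = 0.0000 ≤ continuation, so V_0 = 9.5078

£9.51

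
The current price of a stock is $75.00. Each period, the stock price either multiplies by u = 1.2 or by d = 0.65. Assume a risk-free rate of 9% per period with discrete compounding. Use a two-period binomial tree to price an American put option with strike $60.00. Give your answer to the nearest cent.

Risk-neutral probability p = (1 + 0.09 − 0.65)/(1.2 − 0.65) = 0.4400/0.5500 = 0.8000
Terminal stock prices: S_uu = 108, S_ud = 58.5, S_dd = 31.69
Terminal payoffs (K − S): max(-48, 0) = 0, max(1.5, 0) = 1.5, max(28.31, 0) = 28.31
Node u (S = 90): continuation = 1/1.09·[0.8000·0.0000 + 0.2000·1.5000] = 0.2752; exercise value = 0.0000 ≤ continuation, so V_u = 0.2752
Node d (S = 48.75): continuation = 1/1.09·[0.8000·1.5000 + 0.2000·28.3125] = 6.2959; exercise value = 11.2500 > continuation, so V_d = 11.2500 (exercise)
Node 0 (S = 75): continuation = 1/1.09·[0.8000·0.2752 + 0.2000·11.2500] = 2.2662; exercise value = 0.0000 ≤ continuation, so V_0 = 2.2662

$2.27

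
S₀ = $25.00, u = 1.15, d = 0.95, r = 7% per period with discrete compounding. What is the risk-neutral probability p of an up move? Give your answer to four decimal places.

p = 0.6000

Risk-neutral probability p = (1 + 0.07 − 0.95)/(1.15 − 0.95) = 0.1200/0.2000 = 0.6000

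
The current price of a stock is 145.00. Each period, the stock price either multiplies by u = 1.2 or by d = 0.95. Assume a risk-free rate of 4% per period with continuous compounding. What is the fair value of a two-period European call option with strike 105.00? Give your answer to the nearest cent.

Risk-neutral probability p = (e^0.04 − 0.95)/(1.2 − 0.95) = 0.0908/0.2500 = 0.3632
Terminal stock prices: S_uu = 208.8, S_ud = 165.3, S_dd = 130.9
Terminal payoffs (S − K): max(103.8, 0) = 103.8, max(60.3, 0) = 60.3, max(25.86, 0) = 25.86
Node u (S = 174): V_u = e^(−0.04)·[0.3632·103.8000 + 0.6368·60.3000] = 73.1171
Node d (S = 137.8): V_d = e^(−0.04)·[0.3632·60.3000 + 0.6368·25.8625] = 36.8671
Node 0 (S = 145): V_0 = e^(−0.04)·[0.3632·73.1171 + 0.6368·36.8671] = 48.0728

48.07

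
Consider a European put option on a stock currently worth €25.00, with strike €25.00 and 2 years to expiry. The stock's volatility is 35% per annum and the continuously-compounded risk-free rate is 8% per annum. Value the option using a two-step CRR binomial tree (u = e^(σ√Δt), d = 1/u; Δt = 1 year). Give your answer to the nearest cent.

€2.37

CRR parameters: u = e^(σ√Δt) = e^(0.35·√1) = 1.4191, d = 1/u = 0.7047
Per-period rate: rΔt = 0.08·1 = 0.08, so R = e^0.08 = 1.0833
Risk-neutral probability p = (e^0.08 − 0.7047)/(1.4191 − 0.7047) = 0.3786/0.7144 = 0.5300
Terminal stock prices: S_uu = 50.34, S_ud = 25, S_dd = 12.41
Terminal payoffs (K − S): max(-25.34, 0) = 0, max(0, 0) = 0, max(12.59, 0) = 12.59
Node u (S = 35.48): V_u = e^(−0.08)·[0.5300·0.0000 + 0.4700·0.0000] = 0.0000
Node d (S = 17.62): V_d = e^(−0.08)·[0.5300·0.0000 + 0.4700·12.5854] = 5.4607
Node 0 (S = 25): V_0 = e^(−0.08)·[0.5300·0.0000 + 0.4700·5.4607] = 2.3694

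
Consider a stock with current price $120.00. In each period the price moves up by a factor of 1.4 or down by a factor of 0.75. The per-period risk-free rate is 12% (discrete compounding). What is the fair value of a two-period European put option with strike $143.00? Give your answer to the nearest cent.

$17.81

Risk-neutral probability p = (1 + 0.12 − 0.75)/(1.4 − 0.75) = 0.3700/0.6500 = 0.5692
Terminal stock prices: S_uu = 235.2, S_ud = 126, S_dd = 67.5
Terminal payoffs (K − S): max(-92.2, 0) = 0, max(17, 0) = 17, max(75.5, 0) = 75.5
Node u (S = 168): V_u = 1/1.12·[0.5692·0.0000 + 0.4308·17.0000] = 6.5385
Node d (S = 90): V_d = 1/1.12·[0.5692·17.0000 + 0.4308·75.5000] = 37.6786
Node 0 (S = 120): V_0 = 1/1.12·[0.5692·6.5385 + 0.4308·37.6786] = 17.8149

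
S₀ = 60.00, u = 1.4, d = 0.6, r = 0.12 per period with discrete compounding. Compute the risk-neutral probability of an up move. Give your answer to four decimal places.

Risk-neutral probability p = (1 + 0.12 − 0.6)/(1.4 − 0.6) = 0.5200/0.8000 = 0.6500

p = 0.6500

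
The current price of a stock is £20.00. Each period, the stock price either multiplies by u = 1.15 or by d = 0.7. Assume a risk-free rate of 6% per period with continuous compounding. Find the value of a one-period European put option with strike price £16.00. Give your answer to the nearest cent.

Risk-neutral probability p = (e^0.06 − 0.7)/(1.15 − 0.7) = 0.3618/0.4500 = 0.8041
Terminal stock prices: S_u = 23, S_d = 14
Terminal payoffs (K − S): max(-7, 0) = 0, max(2, 0) = 2
Node 0 (S = 20): V_0 = e^(−0.06)·[0.8041·0.0000 + 0.1959·2.0000] = 0.3690

£0.37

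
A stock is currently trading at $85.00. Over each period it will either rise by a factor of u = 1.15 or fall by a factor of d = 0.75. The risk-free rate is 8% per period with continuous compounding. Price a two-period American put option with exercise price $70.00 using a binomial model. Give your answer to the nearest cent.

$0.96

Risk-neutral probability p = (e^0.08 − 0.75)/(1.15 − 0.75) = 0.3333/0.4000 = 0.8332
Terminal stock prices: S_uu = 112.4, S_ud = 73.31, S_dd = 47.81
Terminal payoffs (K − S): max(-42.41, 0) = 0, max(-3.312, 0) = 0, max(22.19, 0) = 22.19
Node u (S = 97.75): continuation = e^(−0.08)·[0.8332·0.0000 + 0.1668·0.0000] = 0.0000; exercise value = 0.0000 ≤ continuation, so V_u = 0.0000
Node d (S = 63.75): continuation = e^(−0.08)·[0.8332·0.0000 + 0.1668·22.1875] = 3.4160; exercise value = 6.2500 > continuation, so V_d = 6.2500 (exercise)
Node 0 (S = 85): continuation = e^(−0.08)·[0.8332·0.0000 + 0.1668·6.2500] = 0.9622; exercise value = 0.0000 ≤ continuation, so V_0 = 0.9622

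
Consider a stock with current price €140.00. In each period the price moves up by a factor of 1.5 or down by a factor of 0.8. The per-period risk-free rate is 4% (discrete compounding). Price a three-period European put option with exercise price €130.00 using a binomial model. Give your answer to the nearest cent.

Risk-neutral probability p = (1 + 0.04 − 0.8)/(1.5 − 0.8) = 0.2400/0.7000 = 0.3429
Terminal stock prices: S_uuu = 472.5, S_uud = 252, S_udd = 134.4, S_ddd = 71.68
Terminal payoffs (K − S): max(-342.5, 0) = 0, max(-122, 0) = 0, max(-4.4, 0) = 0, max(58.32, 0) = 58.32
Node uu (S = 315): V_uu = 1/1.04·[0.3429·0.0000 + 0.6571·0.0000] = 0.0000
Node ud (S = 168): V_ud = 1/1.04·[0.3429·0.0000 + 0.6571·0.0000] = 0.0000
Node dd (S = 89.6): V_dd = 1/1.04·[0.3429·0.0000 + 0.6571·58.3200] = 36.8505
Node u (S = 210): V_u = 1/1.04·[0.3429·0.0000 + 0.6571·0.0000] = 0.0000
Node d (S = 112): V_d = 1/1.04·[0.3429·0.0000 + 0.6571·36.8505] = 23.2847
Node 0 (S = 140): V_0 = 1/1.04·[0.3429·0.0000 + 0.6571·23.2847] = 14.7129

€14.71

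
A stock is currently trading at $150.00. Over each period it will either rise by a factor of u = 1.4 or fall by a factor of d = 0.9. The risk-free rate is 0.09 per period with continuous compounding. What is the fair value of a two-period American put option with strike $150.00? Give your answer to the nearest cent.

$8.91

Risk-neutral probability p = (e^0.09 − 0.9)/(1.4 − 0.9) = 0.1942/0.5000 = 0.3883
Terminal stock prices: S_uu = 294, S_ud = 189, S_dd = 121.5
Terminal payoffs (K − S): max(-144, 0) = 0, max(-39, 0) = 0, max(28.5, 0) = 28.5
Node u (S = 210): continuation = e^(−0.09)·[0.3883·0.0000 + 0.6117·0.0000] = 0.0000; exercise value = 0.0000 ≤ continuation, so V_u = 0.0000
Node d (S = 135): continuation = e^(−0.09)·[0.3883·0.0000 + 0.6117·28.5000] = 15.9317; exercise value = 15.0000 ≤ continuation, so V_d = 15.9317
Node 0 (S = 150): continuation = e^(−0.09)·[0.3883·0.0000 + 0.6117·15.9317] = 8.9059; exercise value = 0.0000 ≤ continuation, so V_0 = 8.9059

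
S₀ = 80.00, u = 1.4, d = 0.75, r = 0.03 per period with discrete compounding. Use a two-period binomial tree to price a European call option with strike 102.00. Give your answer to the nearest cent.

Risk-neutral probability p = (1 + 0.03 − 0.75)/(1.4 − 0.75) = 0.2800/0.6500 = 0.4308
Terminal stock prices: S_uu = 156.8, S_ud = 84, S_dd = 45
Terminal payoffs (S − K): max(54.8, 0) = 54.8, max(-18, 0) = 0, max(-57, 0) = 0
Node u (S = 112): V_u = 1/1.03·[0.4308·54.8000 + 0.5692·0.0000] = 22.9186
Node d (S = 60): V_d = 1/1.03·[0.4308·0.0000 + 0.5692·0.0000] = 0.0000
Node 0 (S = 80): V_0 = 1/1.03·[0.4308·22.9186 + 0.5692·0.0000] = 9.5851

9.59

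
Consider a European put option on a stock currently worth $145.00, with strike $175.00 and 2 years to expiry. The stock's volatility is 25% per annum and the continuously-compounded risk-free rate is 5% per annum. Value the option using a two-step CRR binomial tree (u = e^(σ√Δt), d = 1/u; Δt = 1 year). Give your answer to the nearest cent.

$30.21

CRR parameters: u = e^(σ√Δt) = e^(0.25·√1) = 1.2840, d = 1/u = 0.7788
Per-period rate: rΔt = 0.05·1 = 0.05, so R = e^0.05 = 1.0513
Risk-neutral probability p = (e^0.05 − 0.7788)/(1.2840 − 0.7788) = 0.2725/0.5052 = 0.5393
Terminal stock prices: S_uu = 239.1, S_ud = 145, S_dd = 87.95
Terminal payoffs (K − S): max(-64.06, 0) = 0, max(30, 0) = 30, max(87.05, 0) = 87.05
Node u (S = 186.2): V_u = e^(−0.05)·[0.5393·0.0000 + 0.4607·30.0000] = 13.1468
Node d (S = 112.9): V_d = e^(−0.05)·[0.5393·30.0000 + 0.4607·87.0531] = 53.5390
Node 0 (S = 145): V_0 = e^(−0.05)·[0.5393·13.1468 + 0.4607·53.5390] = 30.2066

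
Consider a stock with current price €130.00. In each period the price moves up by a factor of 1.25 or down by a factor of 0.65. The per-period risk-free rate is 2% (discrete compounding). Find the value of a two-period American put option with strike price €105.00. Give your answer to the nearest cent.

Risk-neutral probability p = (1 + 0.02 − 0.65)/(1.25 − 0.65) = 0.3700/0.6000 = 0.6167
Terminal stock prices: S_uu = 203.1, S_ud = 105.6, S_dd = 54.93
Terminal payoffs (K − S): max(-98.12, 0) = 0, max(-0.625, 0) = 0, max(50.07, 0) = 50.07
Node u (S = 162.5): continuation = 1/1.02·[0.6167·0.0000 + 0.3833·0.0000] = 0.0000; exercise value = 0.0000 ≤ continuation, so V_u = 0.0000
Node d (S = 84.5): continuation = 1/1.02·[0.6167·0.0000 + 0.3833·50.0750] = 18.8190; exercise value = 20.5000 > continuation, so V_d = 20.5000 (exercise)
Node 0 (S = 130): continuation = 1/1.02·[0.6167·0.0000 + 0.3833·20.5000] = 7.7042; exercise value = 0.0000 ≤ continuation, so V_0 = 7.7042

€7.70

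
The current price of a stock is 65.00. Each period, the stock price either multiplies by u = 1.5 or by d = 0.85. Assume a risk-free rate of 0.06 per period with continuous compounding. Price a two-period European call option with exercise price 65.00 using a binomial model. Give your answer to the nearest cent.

14.62

Risk-neutral probability p = (e^0.06 − 0.85)/(1.5 − 0.85) = 0.2118/0.6500 = 0.3259
Terminal stock prices: S_uu = 146.2, S_ud = 82.88, S_dd = 46.96
Terminal payoffs (S − K): max(81.25, 0) = 81.25, max(17.88, 0) = 17.88, max(-18.04, 0) = 0
Node u (S = 97.5): V_u = e^(−0.06)·[0.3259·81.2500 + 0.6741·17.8750] = 36.2853
Node d (S = 55.25): V_d = e^(−0.06)·[0.3259·17.8750 + 0.6741·0.0000] = 5.4863
Node 0 (S = 65): V_0 = e^(−0.06)·[0.3259·36.2853 + 0.6741·5.4863] = 14.6197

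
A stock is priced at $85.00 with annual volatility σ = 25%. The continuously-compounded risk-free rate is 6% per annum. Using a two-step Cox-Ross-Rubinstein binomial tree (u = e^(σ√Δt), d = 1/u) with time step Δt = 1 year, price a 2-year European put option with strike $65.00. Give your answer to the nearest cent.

CRR parameters: u = e^(σ√Δt) = e^(0.25·√1) = 1.2840, d = 1/u = 0.7788
Per-period rate: rΔt = 0.06·1 = 0.06, so R = e^0.06 = 1.0618
Risk-neutral probability p = (e^0.06 − 0.7788)/(1.2840 − 0.7788) = 0.2830/0.5052 = 0.5602
Terminal stock prices: S_uu = 140.1, S_ud = 85, S_dd = 51.56
Terminal payoffs (K − S): max(-75.14, 0) = 0, max(-20, 0) = 0, max(13.44, 0) = 13.44
Node u (S = 109.1): V_u = e^(−0.06)·[0.5602·0.0000 + 0.4398·0.0000] = 0.0000
Node d (S = 66.2): V_d = e^(−0.06)·[0.5602·0.0000 + 0.4398·13.4449] = 5.5685
Node 0 (S = 85): V_0 = e^(−0.06)·[0.5602·0.0000 + 0.4398·5.5685] = 2.3063

$2.31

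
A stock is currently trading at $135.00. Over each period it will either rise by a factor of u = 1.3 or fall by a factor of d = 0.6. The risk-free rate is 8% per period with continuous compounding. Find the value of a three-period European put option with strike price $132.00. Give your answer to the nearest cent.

$13.15

Risk-neutral probability p = (e^0.08 − 0.6)/(1.3 − 0.6) = 0.4833/0.7000 = 0.6904
Terminal stock prices: S_uuu = 296.6, S_uud = 136.9, S_udd = 63.18, S_ddd = 29.16
Terminal payoffs (K − S): max(-164.6, 0) = 0, max(-4.89, 0) = 0, max(68.82, 0) = 68.82, max(102.8, 0) = 102.8
Node uu (S = 228.2): V_uu = e^(−0.08)·[0.6904·0.0000 + 0.3096·0.0000] = 0.0000
Node ud (S = 105.3): V_ud = e^(−0.08)·[0.6904·0.0000 + 0.3096·68.8200] = 19.6679
Node dd (S = 48.6): V_dd = e^(−0.08)·[0.6904·68.8200 + 0.3096·102.8400] = 73.2514
Node u (S = 175.5): V_u = e^(−0.08)·[0.6904·0.0000 + 0.3096·19.6679] = 5.6208
Node d (S = 81): V_d = e^(−0.08)·[0.6904·19.6679 + 0.3096·73.2514] = 33.4692
Node 0 (S = 135): V_0 = e^(−0.08)·[0.6904·5.6208 + 0.3096·33.4692] = 13.1474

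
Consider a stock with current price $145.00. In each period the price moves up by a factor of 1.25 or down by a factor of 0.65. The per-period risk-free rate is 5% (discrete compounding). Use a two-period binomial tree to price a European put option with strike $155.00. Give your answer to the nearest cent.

$24.44

Risk-neutral probability p = (1 + 0.05 − 0.65)/(1.25 − 0.65) = 0.4000/0.6000 = 0.6667
Terminal stock prices: S_uu = 226.6, S_ud = 117.8, S_dd = 61.26
Terminal payoffs (K − S): max(-71.56, 0) = 0, max(37.19, 0) = 37.19, max(93.74, 0) = 93.74
Node u (S = 181.2): V_u = 1/1.05·[0.6667·0.0000 + 0.3333·37.1875] = 11.8056
Node d (S = 94.25): V_d = 1/1.05·[0.6667·37.1875 + 0.3333·93.7375] = 53.3690
Node 0 (S = 145): V_0 = 1/1.05·[0.6667·11.8056 + 0.3333·53.3690] = 24.4381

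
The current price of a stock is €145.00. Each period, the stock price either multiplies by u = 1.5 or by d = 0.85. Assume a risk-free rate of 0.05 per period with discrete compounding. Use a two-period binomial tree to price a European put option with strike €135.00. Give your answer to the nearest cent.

€13.15

Risk-neutral probability p = (1 + 0.05 − 0.85)/(1.5 − 0.85) = 0.2000/0.6500 = 0.3077
Terminal stock prices: S_uu = 326.2, S_ud = 184.9, S_dd = 104.8
Terminal payoffs (K − S): max(-191.2, 0) = 0, max(-49.88, 0) = 0, max(30.24, 0) = 30.24
Node u (S = 217.5): V_u = 1/1.05·[0.3077·0.0000 + 0.6923·0.0000] = 0.0000
Node d (S = 123.2): V_d = 1/1.05·[0.3077·0.0000 + 0.6923·30.2375] = 19.9368
Node 0 (S = 145): V_0 = 1/1.05·[0.3077·0.0000 + 0.6923·19.9368] = 13.1452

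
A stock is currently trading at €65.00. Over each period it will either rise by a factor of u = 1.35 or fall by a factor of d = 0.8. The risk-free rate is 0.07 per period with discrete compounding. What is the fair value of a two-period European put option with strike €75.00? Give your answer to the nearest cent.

Risk-neutral probability p = (1 + 0.07 − 0.8)/(1.35 − 0.8) = 0.2700/0.5500 = 0.4909
Terminal stock prices: S_uu = 118.5, S_ud = 70.2, S_dd = 41.6
Terminal payoffs (K − S): max(-43.46, 0) = 0, max(4.8, 0) = 4.8, max(33.4, 0) = 33.4
Node u (S = 87.75): V_u = 1/1.07·[0.4909·0.0000 + 0.5091·4.8000] = 2.2838
Node d (S = 52): V_d = 1/1.07·[0.4909·4.8000 + 0.5091·33.4000] = 18.0935
Node 0 (S = 65): V_0 = 1/1.07·[0.4909·2.2838 + 0.5091·18.0935] = 9.6564

€9.66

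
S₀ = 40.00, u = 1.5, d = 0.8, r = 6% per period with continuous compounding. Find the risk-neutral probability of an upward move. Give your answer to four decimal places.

Risk-neutral probability p = (e^0.06 − 0.8)/(1.5 − 0.8) = 0.2618/0.7000 = 0.3741

p = 0.3741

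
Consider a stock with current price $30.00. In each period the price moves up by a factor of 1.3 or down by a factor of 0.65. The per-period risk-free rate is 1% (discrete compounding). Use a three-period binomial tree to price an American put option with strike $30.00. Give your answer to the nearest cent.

Risk-neutral probability p = (1 + 0.01 − 0.65)/(1.3 − 0.65) = 0.3600/0.6500 = 0.5538
Terminal stock prices: S_uuu = 65.91, S_uud = 32.96, S_udd = 16.48, S_ddd = 8.239
Terminal payoffs (K − S): max(-35.91, 0) = 0, max(-2.955, 0) = 0, max(13.52, 0) = 13.52, max(21.76, 0) = 21.76
Node uu (S = 50.7): continuation = 1/1.01·[0.5538·0.0000 + 0.4462·0.0000] = 0.0000; exercise value = 0.0000 ≤ continuation, so V_uu = 0.0000
Node ud (S = 25.35): continuation = 1/1.01·[0.5538·0.0000 + 0.4462·13.5225] = 5.9734; exercise value = 4.6500 ≤ continuation, so V_ud = 5.9734
Node dd (S = 12.68): continuation = 1/1.01·[0.5538·13.5225 + 0.4462·21.7613] = 17.0280; exercise value = 17.3250 > continuation, so V_dd = 17.3250 (exercise)
Node u (S = 39): continuation = 1/1.01·[0.5538·0.0000 + 0.4462·5.9734] = 2.6387; exercise value = 0.0000 ≤ continuation, so V_u = 2.6387
Node d (S = 19.5): continuation = 1/1.01·[0.5538·5.9734 + 0.4462·17.3250] = 10.9287; exercise value = 10.5000 ≤ continuation, so V_d = 10.9287
Node 0 (S = 30): continuation = 1/1.01·[0.5538·2.6387 + 0.4462·10.9287] = 6.2745; exercise value = 0.0000 ≤ continuation, so V_0 = 6.2745

$6.27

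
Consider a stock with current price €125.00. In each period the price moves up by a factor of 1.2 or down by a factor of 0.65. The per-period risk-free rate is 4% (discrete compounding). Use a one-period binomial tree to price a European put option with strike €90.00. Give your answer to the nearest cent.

€2.45

Risk-neutral probability p = (1 + 0.04 − 0.65)/(1.2 − 0.65) = 0.3900/0.5500 = 0.7091
Terminal stock prices: S_u = 150, S_d = 81.25
Terminal payoffs (K − S): max(-60, 0) = 0, max(8.75, 0) = 8.75
Node 0 (S = 125): V_0 = 1/1.04·[0.7091·0.0000 + 0.2909·8.7500] = 2.4476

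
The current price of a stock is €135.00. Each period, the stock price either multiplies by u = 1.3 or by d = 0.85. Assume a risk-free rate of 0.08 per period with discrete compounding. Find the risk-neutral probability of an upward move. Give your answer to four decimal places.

Risk-neutral probability p = (1 + 0.08 − 0.85)/(1.3 − 0.85) = 0.2300/0.4500 = 0.5111

p = 0.5111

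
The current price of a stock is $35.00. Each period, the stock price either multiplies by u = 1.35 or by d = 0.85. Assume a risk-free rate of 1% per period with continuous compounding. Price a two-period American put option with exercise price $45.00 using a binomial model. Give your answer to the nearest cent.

Risk-neutral probability p = (e^0.01 − 0.85)/(1.35 − 0.85) = 0.1601/0.5000 = 0.3201
Terminal stock prices: S_uu = 63.79, S_ud = 40.16, S_dd = 25.29
Terminal payoffs (K − S): max(-18.79, 0) = 0, max(4.837, 0) = 4.837, max(19.71, 0) = 19.71
Node u (S = 47.25): continuation = e^(−0.01)·[0.3201·0.0000 + 0.6799·4.8375] = 3.2563; exercise value = 0.0000 ≤ continuation, so V_u = 3.2563
Node d (S = 29.75): continuation = e^(−0.01)·[0.3201·4.8375 + 0.6799·19.7125] = 14.8022; exercise value = 15.2500 > continuation, so V_d = 15.2500 (exercise)
Node 0 (S = 35): continuation = e^(−0.01)·[0.3201·3.2563 + 0.6799·15.2500] = 11.2973; exercise value = 10.0000 ≤ continuation, so V_0 = 11.2973

$11.30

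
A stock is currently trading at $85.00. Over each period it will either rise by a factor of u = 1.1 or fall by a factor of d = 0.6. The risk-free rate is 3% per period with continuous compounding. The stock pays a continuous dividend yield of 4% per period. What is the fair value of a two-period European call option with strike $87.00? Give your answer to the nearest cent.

Per-period risk-free factor R = e^0.03 = 1.0305; dividend-adjusted growth = e^(0.03−0.04) = 0.9900.
Risk-neutral probability p = (0.9900 − 0.6)/(1.1 − 0.6) = 0.3900/0.5000 = 0.7801
Terminal stock prices: S_uu = 102.9, S_ud = 56.1, S_dd = 30.6
Terminal payoffs (S − K): max(15.85, 0) = 15.85, max(-30.9, 0) = 0, max(-56.4, 0) = 0
Node u (S = 93.5): V_u = e^(−0.03)·[0.7801·15.8500 + 0.2199·0.0000] = 11.9992
Node d (S = 51): V_d = e^(−0.03)·[0.7801·0.0000 + 0.2199·0.0000] = 0.0000
Node 0 (S = 85): V_0 = e^(−0.03)·[0.7801·11.9992 + 0.2199·0.0000] = 9.0839

$9.08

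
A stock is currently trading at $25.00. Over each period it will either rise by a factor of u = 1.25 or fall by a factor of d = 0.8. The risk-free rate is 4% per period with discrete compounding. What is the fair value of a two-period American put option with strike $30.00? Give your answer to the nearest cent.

$5.64

Risk-neutral probability p = (1 + 0.04 − 0.8)/(1.25 − 0.8) = 0.2400/0.4500 = 0.5333
Terminal stock prices: S_uu = 39.06, S_ud = 25, S_dd = 16
Terminal payoffs (K − S): max(-9.062, 0) = 0, max(5, 0) = 5, max(14, 0) = 14
Node u (S = 31.25): continuation = 1/1.04·[0.5333·0.0000 + 0.4667·5.0000] = 2.2436; exercise value = 0.0000 ≤ continuation, so V_u = 2.2436
Node d (S = 20): continuation = 1/1.04·[0.5333·5.0000 + 0.4667·14.0000] = 8.8462; exercise value = 10.0000 > continuation, so V_d = 10.0000 (exercise)
Node 0 (S = 25): continuation = 1/1.04·[0.5333·2.2436 + 0.4667·10.0000] = 5.6377; exercise value = 5.0000 ≤ continuation, so V_0 = 5.6377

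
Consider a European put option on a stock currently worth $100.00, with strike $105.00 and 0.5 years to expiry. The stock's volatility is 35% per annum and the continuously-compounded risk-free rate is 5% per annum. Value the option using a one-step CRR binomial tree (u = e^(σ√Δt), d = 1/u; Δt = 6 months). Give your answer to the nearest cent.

CRR parameters: u = e^(σ√Δt) = e^(0.35·√0.5) = 1.2808, d = 1/u = 0.7808
Per-period rate: rΔt = 0.05·0.5 = 0.025, so R = e^0.025 = 1.0253
Risk-neutral probability p = (e^0.025 − 0.7808)/(1.2808 − 0.7808) = 0.2446/0.5000 = 0.4891
Terminal stock prices: S_u = 128.1, S_d = 78.08
Terminal payoffs (K − S): max(-23.08, 0) = 0, max(26.92, 0) = 26.92
Node 0 (S = 100): V_0 = e^(−0.025)·[0.4891·0.0000 + 0.5109·26.9240] = 13.4167

$13.42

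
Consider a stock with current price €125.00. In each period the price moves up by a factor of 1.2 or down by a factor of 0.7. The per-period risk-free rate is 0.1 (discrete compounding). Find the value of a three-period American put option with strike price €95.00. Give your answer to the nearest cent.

Risk-neutral probability p = (1 + 0.1 − 0.7)/(1.2 − 0.7) = 0.4000/0.5000 = 0.8000
Terminal stock prices: S_uuu = 216, S_uud = 126, S_udd = 73.5, S_ddd = 42.87
Terminal payoffs (K − S): max(-121, 0) = 0, max(-31, 0) = 0, max(21.5, 0) = 21.5, max(52.13, 0) = 52.13
Node uu (S = 180): continuation = 1/1.1·[0.8000·0.0000 + 0.2000·0.0000] = 0.0000; exercise value = 0.0000 ≤ continuation, so V_uu = 0.0000
Node ud (S = 105): continuation = 1/1.1·[0.8000·0.0000 + 0.2000·21.5000] = 3.9091; exercise value = 0.0000 ≤ continuation, so V_ud = 3.9091
Node dd (S = 61.25): continuation = 1/1.1·[0.8000·21.5000 + 0.2000·52.1250] = 25.1136; exercise value = 33.7500 > continuation, so V_dd = 33.7500 (exercise)
Node u (S = 150): continuation = 1/1.1·[0.8000·0.0000 + 0.2000·3.9091] = 0.7107; exercise value = 0.0000 ≤ continuation, so V_u = 0.7107
Node d (S = 87.5): continuation = 1/1.1·[0.8000·3.9091 + 0.2000·33.7500] = 8.9793; exercise value = 7.5000 ≤ continuation, so V_d = 8.9793
Node 0 (S = 125): continuation = 1/1.1·[0.8000·0.7107 + 0.2000·8.9793] = 2.1495; exercise value = 0.0000 ≤ continuation, so V_0 = 2.1495

€2.15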